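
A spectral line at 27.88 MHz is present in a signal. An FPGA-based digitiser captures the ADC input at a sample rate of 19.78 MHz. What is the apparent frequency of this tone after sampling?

8.1 MHz

27.88 MHz mod fs = 8.1 MHz.
8.1 MHz ≤ fs/2 = 9.89 MHz, appears at 8.1 MHz.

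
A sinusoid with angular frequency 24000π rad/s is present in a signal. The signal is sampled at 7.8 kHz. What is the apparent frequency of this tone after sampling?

3.6 kHz

ω = 24000π rad/s → f = ω/(2π) = 12000 Hz = 12 kHz.
12 kHz mod fs = 4.2 kHz.
4.2 kHz > fs/2 = 3.9 kHz, folds to fs − 4.2 kHz = 3.6 kHz.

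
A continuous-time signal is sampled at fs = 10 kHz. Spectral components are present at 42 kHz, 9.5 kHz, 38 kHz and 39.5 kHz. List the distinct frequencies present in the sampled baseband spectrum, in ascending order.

fs/2 = 5 kHz.
42 kHz mod fs = 2 kHz.
2 kHz ≤ fs/2 = 5 kHz, appears at 2 kHz.
9.5 kHz > fs/2 = 5 kHz, folds to fs − 9.5 kHz = 0.5 kHz.
38 kHz mod fs = 8 kHz.
8 kHz > fs/2 = 5 kHz, folds to fs − 8 kHz = 2 kHz.
39.5 kHz mod fs = 9.5 kHz.
9.5 kHz > fs/2 = 5 kHz, folds to fs − 9.5 kHz = 0.5 kHz.
Distinct values: {0.5 kHz, 2 kHz}.

0.5 kHz, 2 kHz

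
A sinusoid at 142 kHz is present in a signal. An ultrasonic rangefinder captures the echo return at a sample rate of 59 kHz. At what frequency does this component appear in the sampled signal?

24 kHz

142 kHz mod fs = 24 kHz.
24 kHz ≤ fs/2 = 29.5 kHz, appears at 24 kHz.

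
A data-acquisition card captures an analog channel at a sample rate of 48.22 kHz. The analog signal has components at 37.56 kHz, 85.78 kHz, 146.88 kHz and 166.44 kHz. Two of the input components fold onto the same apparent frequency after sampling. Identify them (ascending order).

fs/2 = 24.11 kHz.
37.56 kHz > fs/2 = 24.11 kHz, folds to fs − 37.56 kHz = 10.66 kHz.
85.78 kHz mod fs = 37.56 kHz.
37.56 kHz > fs/2 = 24.11 kHz, folds to fs − 37.56 kHz = 10.66 kHz.
146.88 kHz mod fs = 2.22 kHz.
2.22 kHz ≤ fs/2 = 24.11 kHz, appears at 2.22 kHz.
166.44 kHz mod fs = 21.78 kHz.
21.78 kHz ≤ fs/2 = 24.11 kHz, appears at 21.78 kHz.
37.56 kHz and 85.78 kHz both map to 10.66 kHz.

37.56 kHz, 85.78 kHz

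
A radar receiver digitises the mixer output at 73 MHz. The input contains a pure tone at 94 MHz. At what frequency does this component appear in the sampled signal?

94 MHz mod fs = 21 MHz.
21 MHz ≤ fs/2 = 36.5 MHz, appears at 21 MHz.

21 MHz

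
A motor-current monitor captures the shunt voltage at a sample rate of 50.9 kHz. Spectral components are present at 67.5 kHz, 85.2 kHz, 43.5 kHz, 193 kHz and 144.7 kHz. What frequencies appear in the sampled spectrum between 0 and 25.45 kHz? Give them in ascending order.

7.4 kHz, 8 kHz, 10.6 kHz, 16.6 kHz

fs/2 = 25.45 kHz.
67.5 kHz mod fs = 16.6 kHz.
16.6 kHz ≤ fs/2 = 25.45 kHz, appears at 16.6 kHz.
85.2 kHz mod fs = 34.3 kHz.
34.3 kHz > fs/2 = 25.45 kHz, folds to fs − 34.3 kHz = 16.6 kHz.
43.5 kHz > fs/2 = 25.45 kHz, folds to fs − 43.5 kHz = 7.4 kHz.
193 kHz mod fs = 40.3 kHz.
40.3 kHz > fs/2 = 25.45 kHz, folds to fs − 40.3 kHz = 10.6 kHz.
144.7 kHz mod fs = 42.9 kHz.
42.9 kHz > fs/2 = 25.45 kHz, folds to fs − 42.9 kHz = 8 kHz.
Distinct values: {7.4 kHz, 8 kHz, 10.6 kHz, 16.6 kHz}.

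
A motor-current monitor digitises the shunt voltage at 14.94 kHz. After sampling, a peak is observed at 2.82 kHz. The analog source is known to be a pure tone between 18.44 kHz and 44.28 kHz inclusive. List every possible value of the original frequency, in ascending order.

27.06 kHz, 32.7 kHz, 42 kHz

Frequencies that alias to 2.82 kHz are k·fs ± 2.82 kHz for integer k ≥ 0.
k=0: 2.82 kHz.
k=1: 12.12 kHz, 17.76 kHz.
k=2: 27.06 kHz, 32.7 kHz.
k=3: 42 kHz, 47.64 kHz.
k=4: 56.94 kHz, 62.58 kHz.
Within [18.44 kHz, 44.28 kHz]: 27.06 kHz, 32.7 kHz, 42 kHz.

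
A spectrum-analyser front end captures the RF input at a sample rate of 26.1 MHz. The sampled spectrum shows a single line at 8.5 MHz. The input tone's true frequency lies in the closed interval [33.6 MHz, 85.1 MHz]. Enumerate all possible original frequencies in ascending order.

34.6 MHz, 43.7 MHz, 60.7 MHz, 69.8 MHz

Frequencies that alias to 8.5 MHz are k·fs ± 8.5 MHz for integer k ≥ 0.
k=0: 8.5 MHz.
k=1: 17.6 MHz, 34.6 MHz.
k=2: 43.7 MHz, 60.7 MHz.
k=3: 69.8 MHz, 86.8 MHz.
k=4: 95.9 MHz, 112.9 MHz.
Within [33.6 MHz, 85.1 MHz]: 34.6 MHz, 43.7 MHz, 60.7 MHz, 69.8 MHz.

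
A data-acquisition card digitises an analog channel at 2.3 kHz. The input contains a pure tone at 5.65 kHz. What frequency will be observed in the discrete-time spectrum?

1.05 kHz

5.65 kHz mod fs = 1.05 kHz.
1.05 kHz ≤ fs/2 = 1.15 kHz, appears at 1.05 kHz.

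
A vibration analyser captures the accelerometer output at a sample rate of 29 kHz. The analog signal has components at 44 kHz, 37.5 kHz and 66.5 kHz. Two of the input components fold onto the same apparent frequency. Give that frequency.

8.5 kHz

fs/2 = 14.5 kHz.
44 kHz mod fs = 15 kHz.
15 kHz > fs/2 = 14.5 kHz, folds to fs − 15 kHz = 14 kHz.
37.5 kHz mod fs = 8.5 kHz.
8.5 kHz ≤ fs/2 = 14.5 kHz, appears at 8.5 kHz.
66.5 kHz mod fs = 8.5 kHz.
8.5 kHz ≤ fs/2 = 14.5 kHz, appears at 8.5 kHz.
37.5 kHz and 66.5 kHz both map to 8.5 kHz.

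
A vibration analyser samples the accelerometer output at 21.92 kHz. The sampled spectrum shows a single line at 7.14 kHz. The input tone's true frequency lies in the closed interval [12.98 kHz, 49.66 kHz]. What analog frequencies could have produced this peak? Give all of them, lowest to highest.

14.78 kHz, 29.06 kHz, 36.7 kHz

Frequencies that alias to 7.14 kHz are k·fs ± 7.14 kHz for integer k ≥ 0.
k=0: 7.14 kHz.
k=1: 14.78 kHz, 29.06 kHz.
k=2: 36.7 kHz, 50.98 kHz.
k=3: 58.62 kHz, 72.9 kHz.
Within [12.98 kHz, 49.66 kHz]: 14.78 kHz, 29.06 kHz, 36.7 kHz.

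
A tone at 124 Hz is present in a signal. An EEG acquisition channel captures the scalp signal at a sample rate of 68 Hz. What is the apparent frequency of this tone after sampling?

12 Hz

124 Hz mod fs = 56 Hz.
56 Hz > fs/2 = 34 Hz, folds to fs − 56 Hz = 12 Hz.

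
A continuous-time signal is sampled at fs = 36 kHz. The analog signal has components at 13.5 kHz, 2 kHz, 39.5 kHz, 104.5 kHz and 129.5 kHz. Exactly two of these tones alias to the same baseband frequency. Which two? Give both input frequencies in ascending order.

fs/2 = 18 kHz.
13.5 kHz ≤ fs/2 = 18 kHz, passes unchanged.
2 kHz ≤ fs/2 = 18 kHz, passes unchanged.
39.5 kHz mod fs = 3.5 kHz.
3.5 kHz ≤ fs/2 = 18 kHz, appears at 3.5 kHz.
104.5 kHz mod fs = 32.5 kHz.
32.5 kHz > fs/2 = 18 kHz, folds to fs − 32.5 kHz = 3.5 kHz.
129.5 kHz mod fs = 21.5 kHz.
21.5 kHz > fs/2 = 18 kHz, folds to fs − 21.5 kHz = 14.5 kHz.
39.5 kHz and 104.5 kHz both map to 3.5 kHz.

39.5 kHz, 104.5 kHz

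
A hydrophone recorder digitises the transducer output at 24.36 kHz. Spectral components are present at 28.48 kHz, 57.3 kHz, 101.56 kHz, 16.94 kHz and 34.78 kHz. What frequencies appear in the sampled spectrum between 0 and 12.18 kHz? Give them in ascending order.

4.12 kHz, 7.42 kHz, 8.58 kHz, 10.42 kHz

fs/2 = 12.18 kHz.
28.48 kHz mod fs = 4.12 kHz.
4.12 kHz ≤ fs/2 = 12.18 kHz, appears at 4.12 kHz.
57.3 kHz mod fs = 8.58 kHz.
8.58 kHz ≤ fs/2 = 12.18 kHz, appears at 8.58 kHz.
101.56 kHz mod fs = 4.12 kHz.
4.12 kHz ≤ fs/2 = 12.18 kHz, appears at 4.12 kHz.
16.94 kHz > fs/2 = 12.18 kHz, folds to fs − 16.94 kHz = 7.42 kHz.
34.78 kHz mod fs = 10.42 kHz.
10.42 kHz ≤ fs/2 = 12.18 kHz, appears at 10.42 kHz.
Distinct values: {4.12 kHz, 7.42 kHz, 8.58 kHz, 10.42 kHz}.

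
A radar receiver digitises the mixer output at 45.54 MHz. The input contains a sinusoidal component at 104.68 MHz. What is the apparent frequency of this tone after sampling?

104.68 MHz mod fs = 13.6 MHz.
13.6 MHz ≤ fs/2 = 22.77 MHz, appears at 13.6 MHz.

13.6 MHz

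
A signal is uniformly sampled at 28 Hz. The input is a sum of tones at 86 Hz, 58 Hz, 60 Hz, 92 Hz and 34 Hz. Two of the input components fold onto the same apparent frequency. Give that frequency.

2 Hz

fs/2 = 14 Hz.
86 Hz mod fs = 2 Hz.
2 Hz ≤ fs/2 = 14 Hz, appears at 2 Hz.
58 Hz mod fs = 2 Hz.
2 Hz ≤ fs/2 = 14 Hz, appears at 2 Hz.
60 Hz mod fs = 4 Hz.
4 Hz ≤ fs/2 = 14 Hz, appears at 4 Hz.
92 Hz mod fs = 8 Hz.
8 Hz ≤ fs/2 = 14 Hz, appears at 8 Hz.
34 Hz mod fs = 6 Hz.
6 Hz ≤ fs/2 = 14 Hz, appears at 6 Hz.
58 Hz and 86 Hz both map to 2 Hz.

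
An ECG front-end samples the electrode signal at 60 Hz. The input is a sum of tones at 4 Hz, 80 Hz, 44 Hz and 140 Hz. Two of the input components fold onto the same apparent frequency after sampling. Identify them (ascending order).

fs/2 = 30 Hz.
4 Hz ≤ fs/2 = 30 Hz, passes unchanged.
80 Hz mod fs = 20 Hz.
20 Hz ≤ fs/2 = 30 Hz, appears at 20 Hz.
44 Hz > fs/2 = 30 Hz, folds to fs − 44 Hz = 16 Hz.
140 Hz mod fs = 20 Hz.
20 Hz ≤ fs/2 = 30 Hz, appears at 20 Hz.
80 Hz and 140 Hz both map to 20 Hz.

80 Hz, 140 Hz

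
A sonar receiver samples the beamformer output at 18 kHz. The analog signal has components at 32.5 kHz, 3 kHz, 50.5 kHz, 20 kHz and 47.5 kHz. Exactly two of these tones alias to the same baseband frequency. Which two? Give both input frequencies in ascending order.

32.5 kHz, 50.5 kHz

fs/2 = 9 kHz.
32.5 kHz mod fs = 14.5 kHz.
14.5 kHz > fs/2 = 9 kHz, folds to fs − 14.5 kHz = 3.5 kHz.
3 kHz ≤ fs/2 = 9 kHz, passes unchanged.
50.5 kHz mod fs = 14.5 kHz.
14.5 kHz > fs/2 = 9 kHz, folds to fs − 14.5 kHz = 3.5 kHz.
20 kHz mod fs = 2 kHz.
2 kHz ≤ fs/2 = 9 kHz, appears at 2 kHz.
47.5 kHz mod fs = 11.5 kHz.
11.5 kHz > fs/2 = 9 kHz, folds to fs − 11.5 kHz = 6.5 kHz.
32.5 kHz and 50.5 kHz both map to 3.5 kHz.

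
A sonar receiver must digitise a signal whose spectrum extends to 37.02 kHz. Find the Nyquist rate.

Nyquist rate = 2 × 37.02 kHz = 74.04 kHz.

74.04 kHz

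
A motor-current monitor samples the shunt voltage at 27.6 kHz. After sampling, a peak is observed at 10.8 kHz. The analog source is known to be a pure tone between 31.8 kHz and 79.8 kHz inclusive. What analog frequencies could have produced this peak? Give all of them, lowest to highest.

38.4 kHz, 44.4 kHz, 66 kHz, 72 kHz

Frequencies that alias to 10.8 kHz are k·fs ± 10.8 kHz for integer k ≥ 0.
k=0: 10.8 kHz.
k=1: 16.8 kHz, 38.4 kHz.
k=2: 44.4 kHz, 66 kHz.
k=3: 72 kHz, 93.6 kHz.
k=4: 99.6 kHz, 121.2 kHz.
Within [31.8 kHz, 79.8 kHz]: 38.4 kHz, 44.4 kHz, 66 kHz, 72 kHz.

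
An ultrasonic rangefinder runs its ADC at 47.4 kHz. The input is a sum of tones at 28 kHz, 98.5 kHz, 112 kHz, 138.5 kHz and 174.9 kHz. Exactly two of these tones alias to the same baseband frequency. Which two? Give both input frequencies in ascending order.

fs/2 = 23.7 kHz.
28 kHz > fs/2 = 23.7 kHz, folds to fs − 28 kHz = 19.4 kHz.
98.5 kHz mod fs = 3.7 kHz.
3.7 kHz ≤ fs/2 = 23.7 kHz, appears at 3.7 kHz.
112 kHz mod fs = 17.2 kHz.
17.2 kHz ≤ fs/2 = 23.7 kHz, appears at 17.2 kHz.
138.5 kHz mod fs = 43.7 kHz.
43.7 kHz > fs/2 = 23.7 kHz, folds to fs − 43.7 kHz = 3.7 kHz.
174.9 kHz mod fs = 32.7 kHz.
32.7 kHz > fs/2 = 23.7 kHz, folds to fs − 32.7 kHz = 14.7 kHz.
98.5 kHz and 138.5 kHz both map to 3.7 kHz.

98.5 kHz, 138.5 kHz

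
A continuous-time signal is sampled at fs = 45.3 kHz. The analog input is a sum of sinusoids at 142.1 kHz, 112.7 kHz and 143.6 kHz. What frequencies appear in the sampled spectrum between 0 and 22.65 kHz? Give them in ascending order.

fs/2 = 22.65 kHz.
142.1 kHz mod fs = 6.2 kHz.
6.2 kHz ≤ fs/2 = 22.65 kHz, appears at 6.2 kHz.
112.7 kHz mod fs = 22.1 kHz.
22.1 kHz ≤ fs/2 = 22.65 kHz, appears at 22.1 kHz.
143.6 kHz mod fs = 7.7 kHz.
7.7 kHz ≤ fs/2 = 22.65 kHz, appears at 7.7 kHz.
Distinct values: {6.2 kHz, 7.7 kHz, 22.1 kHz}.

6.2 kHz, 7.7 kHz, 22.1 kHz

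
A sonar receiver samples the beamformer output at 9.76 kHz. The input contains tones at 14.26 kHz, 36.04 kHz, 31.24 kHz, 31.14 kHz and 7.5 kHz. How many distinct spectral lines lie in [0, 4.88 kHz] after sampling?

fs/2 = 4.88 kHz.
14.26 kHz mod fs = 4.5 kHz.
4.5 kHz ≤ fs/2 = 4.88 kHz, appears at 4.5 kHz.
36.04 kHz mod fs = 6.76 kHz.
6.76 kHz > fs/2 = 4.88 kHz, folds to fs − 6.76 kHz = 3 kHz.
31.24 kHz mod fs = 1.96 kHz.
1.96 kHz ≤ fs/2 = 4.88 kHz, appears at 1.96 kHz.
31.14 kHz mod fs = 1.86 kHz.
1.86 kHz ≤ fs/2 = 4.88 kHz, appears at 1.86 kHz.
7.5 kHz > fs/2 = 4.88 kHz, folds to fs − 7.5 kHz = 2.26 kHz.
Distinct values: {1.86 kHz, 1.96 kHz, 2.26 kHz, 3 kHz, 4.5 kHz} → 5.

5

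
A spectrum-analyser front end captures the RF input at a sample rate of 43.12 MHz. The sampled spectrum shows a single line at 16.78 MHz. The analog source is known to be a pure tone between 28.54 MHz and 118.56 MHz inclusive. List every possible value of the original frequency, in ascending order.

Frequencies that alias to 16.78 MHz are k·fs ± 16.78 MHz for integer k ≥ 0.
k=0: 16.78 MHz.
k=1: 26.34 MHz, 59.9 MHz.
k=2: 69.46 MHz, 103.02 MHz.
k=3: 112.58 MHz, 146.14 MHz.
k=4: 155.7 MHz, 189.26 MHz.
Within [28.54 MHz, 118.56 MHz]: 59.9 MHz, 69.46 MHz, 103.02 MHz, 112.58 MHz.

59.9 MHz, 69.46 MHz, 103.02 MHz, 112.58 MHz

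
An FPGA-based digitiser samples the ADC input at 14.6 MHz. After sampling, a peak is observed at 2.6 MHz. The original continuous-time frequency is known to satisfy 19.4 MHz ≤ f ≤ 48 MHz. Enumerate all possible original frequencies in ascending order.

26.6 MHz, 31.8 MHz, 41.2 MHz, 46.4 MHz

Frequencies that alias to 2.6 MHz are k·fs ± 2.6 MHz for integer k ≥ 0.
k=0: 2.6 MHz.
k=1: 12 MHz, 17.2 MHz.
k=2: 26.6 MHz, 31.8 MHz.
k=3: 41.2 MHz, 46.4 MHz.
k=4: 55.8 MHz, 61 MHz.
Within [19.4 MHz, 48 MHz]: 26.6 MHz, 31.8 MHz, 41.2 MHz, 46.4 MHz.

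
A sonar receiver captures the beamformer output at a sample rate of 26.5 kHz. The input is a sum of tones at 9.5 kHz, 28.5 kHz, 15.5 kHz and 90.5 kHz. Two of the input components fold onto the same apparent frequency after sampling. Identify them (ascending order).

fs/2 = 13.25 kHz.
9.5 kHz ≤ fs/2 = 13.25 kHz, passes unchanged.
28.5 kHz mod fs = 2 kHz.
2 kHz ≤ fs/2 = 13.25 kHz, appears at 2 kHz.
15.5 kHz > fs/2 = 13.25 kHz, folds to fs − 15.5 kHz = 11 kHz.
90.5 kHz mod fs = 11 kHz.
11 kHz ≤ fs/2 = 13.25 kHz, appears at 11 kHz.
15.5 kHz and 90.5 kHz both map to 11 kHz.

15.5 kHz, 90.5 kHz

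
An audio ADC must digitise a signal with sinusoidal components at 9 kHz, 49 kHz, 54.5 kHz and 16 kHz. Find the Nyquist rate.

109 kHz

Highest-frequency component: 54.5 kHz.
Nyquist rate = 2 × 54.5 kHz = 109 kHz.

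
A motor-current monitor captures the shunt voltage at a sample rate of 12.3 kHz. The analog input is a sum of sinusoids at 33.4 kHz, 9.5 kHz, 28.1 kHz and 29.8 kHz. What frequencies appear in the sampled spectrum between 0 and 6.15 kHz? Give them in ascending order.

2.8 kHz, 3.5 kHz, 5.2 kHz

fs/2 = 6.15 kHz.
33.4 kHz mod fs = 8.8 kHz.
8.8 kHz > fs/2 = 6.15 kHz, folds to fs − 8.8 kHz = 3.5 kHz.
9.5 kHz > fs/2 = 6.15 kHz, folds to fs − 9.5 kHz = 2.8 kHz.
28.1 kHz mod fs = 3.5 kHz.
3.5 kHz ≤ fs/2 = 6.15 kHz, appears at 3.5 kHz.
29.8 kHz mod fs = 5.2 kHz.
5.2 kHz ≤ fs/2 = 6.15 kHz, appears at 5.2 kHz.
Distinct values: {2.8 kHz, 3.5 kHz, 5.2 kHz}.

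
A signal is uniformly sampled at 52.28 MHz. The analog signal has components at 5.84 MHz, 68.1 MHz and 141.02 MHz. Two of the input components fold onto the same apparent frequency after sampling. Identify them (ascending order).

fs/2 = 26.14 MHz.
5.84 MHz ≤ fs/2 = 26.14 MHz, passes unchanged.
68.1 MHz mod fs = 15.82 MHz.
15.82 MHz ≤ fs/2 = 26.14 MHz, appears at 15.82 MHz.
141.02 MHz mod fs = 36.46 MHz.
36.46 MHz > fs/2 = 26.14 MHz, folds to fs − 36.46 MHz = 15.82 MHz.
68.1 MHz and 141.02 MHz both map to 15.82 MHz.

68.1 MHz, 141.02 MHz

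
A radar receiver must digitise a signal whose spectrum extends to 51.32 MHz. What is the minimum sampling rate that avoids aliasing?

102.64 MHz

Nyquist rate = 2 × 51.32 MHz = 102.64 MHz.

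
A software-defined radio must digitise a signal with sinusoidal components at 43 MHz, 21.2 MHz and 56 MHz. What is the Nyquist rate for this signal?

112 MHz

Highest-frequency component: 56 MHz.
Nyquist rate = 2 × 56 MHz = 112 MHz.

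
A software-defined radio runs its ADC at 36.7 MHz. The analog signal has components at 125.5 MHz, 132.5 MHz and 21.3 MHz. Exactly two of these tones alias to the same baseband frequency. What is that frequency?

fs/2 = 18.35 MHz.
125.5 MHz mod fs = 15.4 MHz.
15.4 MHz ≤ fs/2 = 18.35 MHz, appears at 15.4 MHz.
132.5 MHz mod fs = 22.4 MHz.
22.4 MHz > fs/2 = 18.35 MHz, folds to fs − 22.4 MHz = 14.3 MHz.
21.3 MHz > fs/2 = 18.35 MHz, folds to fs − 21.3 MHz = 15.4 MHz.
21.3 MHz and 125.5 MHz both map to 15.4 MHz.

15.4 MHz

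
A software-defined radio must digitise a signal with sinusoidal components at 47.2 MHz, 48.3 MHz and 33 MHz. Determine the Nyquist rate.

96.6 MHz

Highest-frequency component: 48.3 MHz.
Nyquist rate = 2 × 48.3 MHz = 96.6 MHz.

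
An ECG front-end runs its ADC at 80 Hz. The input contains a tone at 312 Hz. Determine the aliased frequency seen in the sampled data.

312 Hz mod fs = 72 Hz.
72 Hz > fs/2 = 40 Hz, folds to fs − 72 Hz = 8 Hz.

8 Hz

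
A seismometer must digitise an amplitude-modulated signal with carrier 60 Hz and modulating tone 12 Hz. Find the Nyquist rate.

144 Hz

AM sidebands sit at fc ± fm = 48 Hz and 72 Hz.
Highest-frequency component: 72 Hz.
Nyquist rate = 2 × 72 Hz = 144 Hz.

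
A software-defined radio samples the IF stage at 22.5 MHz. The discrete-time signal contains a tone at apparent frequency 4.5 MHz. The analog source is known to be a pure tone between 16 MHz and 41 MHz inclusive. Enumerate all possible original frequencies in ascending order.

18 MHz, 27 MHz, 40.5 MHz

Frequencies that alias to 4.5 MHz are k·fs ± 4.5 MHz for integer k ≥ 0.
k=0: 4.5 MHz.
k=1: 18 MHz, 27 MHz.
k=2: 40.5 MHz, 49.5 MHz.
k=3: 63 MHz, 72 MHz.
Within [16 MHz, 41 MHz]: 18 MHz, 27 MHz, 40.5 MHz.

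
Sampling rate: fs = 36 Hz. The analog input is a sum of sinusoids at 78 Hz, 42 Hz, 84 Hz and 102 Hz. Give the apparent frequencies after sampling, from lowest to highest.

6 Hz, 12 Hz

fs/2 = 18 Hz.
78 Hz mod fs = 6 Hz.
6 Hz ≤ fs/2 = 18 Hz, appears at 6 Hz.
42 Hz mod fs = 6 Hz.
6 Hz ≤ fs/2 = 18 Hz, appears at 6 Hz.
84 Hz mod fs = 12 Hz.
12 Hz ≤ fs/2 = 18 Hz, appears at 12 Hz.
102 Hz mod fs = 30 Hz.
30 Hz > fs/2 = 18 Hz, folds to fs − 30 Hz = 6 Hz.
Distinct values: {6 Hz, 12 Hz}.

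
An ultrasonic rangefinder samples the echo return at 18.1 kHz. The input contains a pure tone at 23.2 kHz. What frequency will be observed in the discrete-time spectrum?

5.1 kHz

23.2 kHz mod fs = 5.1 kHz.
5.1 kHz ≤ fs/2 = 9.05 kHz, appears at 5.1 kHz.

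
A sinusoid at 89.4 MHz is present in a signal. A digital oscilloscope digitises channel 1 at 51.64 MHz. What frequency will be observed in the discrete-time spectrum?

13.88 MHz

89.4 MHz mod fs = 37.76 MHz.
37.76 MHz > fs/2 = 25.82 MHz, folds to fs − 37.76 MHz = 13.88 MHz.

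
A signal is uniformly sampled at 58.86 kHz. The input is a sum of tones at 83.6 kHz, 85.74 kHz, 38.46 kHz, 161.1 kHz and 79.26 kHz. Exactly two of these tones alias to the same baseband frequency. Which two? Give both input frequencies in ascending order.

38.46 kHz, 79.26 kHz

fs/2 = 29.43 kHz.
83.6 kHz mod fs = 24.74 kHz.
24.74 kHz ≤ fs/2 = 29.43 kHz, appears at 24.74 kHz.
85.74 kHz mod fs = 26.88 kHz.
26.88 kHz ≤ fs/2 = 29.43 kHz, appears at 26.88 kHz.
38.46 kHz > fs/2 = 29.43 kHz, folds to fs − 38.46 kHz = 20.4 kHz.
161.1 kHz mod fs = 43.38 kHz.
43.38 kHz > fs/2 = 29.43 kHz, folds to fs − 43.38 kHz = 15.48 kHz.
79.26 kHz mod fs = 20.4 kHz.
20.4 kHz ≤ fs/2 = 29.43 kHz, appears at 20.4 kHz.
38.46 kHz and 79.26 kHz both map to 20.4 kHz.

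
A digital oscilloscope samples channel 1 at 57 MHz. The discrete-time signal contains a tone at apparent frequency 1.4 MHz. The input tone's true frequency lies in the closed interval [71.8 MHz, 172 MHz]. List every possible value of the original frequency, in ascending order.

112.6 MHz, 115.4 MHz, 169.6 MHz

Frequencies that alias to 1.4 MHz are k·fs ± 1.4 MHz for integer k ≥ 0.
k=0: 1.4 MHz.
k=1: 55.6 MHz, 58.4 MHz.
k=2: 112.6 MHz, 115.4 MHz.
k=3: 169.6 MHz, 172.4 MHz.
k=4: 226.6 MHz, 229.4 MHz.
Within [71.8 MHz, 172 MHz]: 112.6 MHz, 115.4 MHz, 169.6 MHz.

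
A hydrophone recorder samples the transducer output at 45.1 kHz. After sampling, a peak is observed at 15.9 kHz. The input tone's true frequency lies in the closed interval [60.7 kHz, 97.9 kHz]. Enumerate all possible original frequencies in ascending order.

Frequencies that alias to 15.9 kHz are k·fs ± 15.9 kHz for integer k ≥ 0.
k=0: 15.9 kHz.
k=1: 29.2 kHz, 61 kHz.
k=2: 74.3 kHz, 106.1 kHz.
k=3: 119.4 kHz, 151.2 kHz.
Within [60.7 kHz, 97.9 kHz]: 61 kHz, 74.3 kHz.

61 kHz, 74.3 kHz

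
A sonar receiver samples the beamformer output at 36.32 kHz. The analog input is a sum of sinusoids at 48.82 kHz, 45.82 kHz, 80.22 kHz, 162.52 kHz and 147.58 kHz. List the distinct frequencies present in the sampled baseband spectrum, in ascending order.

2.3 kHz, 7.58 kHz, 9.5 kHz, 12.5 kHz, 17.24 kHz

fs/2 = 18.16 kHz.
48.82 kHz mod fs = 12.5 kHz.
12.5 kHz ≤ fs/2 = 18.16 kHz, appears at 12.5 kHz.
45.82 kHz mod fs = 9.5 kHz.
9.5 kHz ≤ fs/2 = 18.16 kHz, appears at 9.5 kHz.
80.22 kHz mod fs = 7.58 kHz.
7.58 kHz ≤ fs/2 = 18.16 kHz, appears at 7.58 kHz.
162.52 kHz mod fs = 17.24 kHz.
17.24 kHz ≤ fs/2 = 18.16 kHz, appears at 17.24 kHz.
147.58 kHz mod fs = 2.3 kHz.
2.3 kHz ≤ fs/2 = 18.16 kHz, appears at 2.3 kHz.
Distinct values: {2.3 kHz, 7.58 kHz, 9.5 kHz, 12.5 kHz, 17.24 kHz}.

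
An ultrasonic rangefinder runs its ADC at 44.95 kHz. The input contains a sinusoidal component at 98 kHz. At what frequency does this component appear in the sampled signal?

8.1 kHz

98 kHz mod fs = 8.1 kHz.
8.1 kHz ≤ fs/2 = 22.475 kHz, appears at 8.1 kHz.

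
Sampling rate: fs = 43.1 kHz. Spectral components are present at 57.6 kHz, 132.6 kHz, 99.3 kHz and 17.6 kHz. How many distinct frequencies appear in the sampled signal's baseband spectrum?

4

fs/2 = 21.55 kHz.
57.6 kHz mod fs = 14.5 kHz.
14.5 kHz ≤ fs/2 = 21.55 kHz, appears at 14.5 kHz.
132.6 kHz mod fs = 3.3 kHz.
3.3 kHz ≤ fs/2 = 21.55 kHz, appears at 3.3 kHz.
99.3 kHz mod fs = 13.1 kHz.
13.1 kHz ≤ fs/2 = 21.55 kHz, appears at 13.1 kHz.
17.6 kHz ≤ fs/2 = 21.55 kHz, passes unchanged.
Distinct values: {3.3 kHz, 13.1 kHz, 14.5 kHz, 17.6 kHz} → 4.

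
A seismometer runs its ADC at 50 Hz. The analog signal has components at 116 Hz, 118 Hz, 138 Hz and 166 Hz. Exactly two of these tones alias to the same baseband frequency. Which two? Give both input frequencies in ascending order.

116 Hz, 166 Hz

fs/2 = 25 Hz.
116 Hz mod fs = 16 Hz.
16 Hz ≤ fs/2 = 25 Hz, appears at 16 Hz.
118 Hz mod fs = 18 Hz.
18 Hz ≤ fs/2 = 25 Hz, appears at 18 Hz.
138 Hz mod fs = 38 Hz.
38 Hz > fs/2 = 25 Hz, folds to fs − 38 Hz = 12 Hz.
166 Hz mod fs = 16 Hz.
16 Hz ≤ fs/2 = 25 Hz, appears at 16 Hz.
116 Hz and 166 Hz both map to 16 Hz.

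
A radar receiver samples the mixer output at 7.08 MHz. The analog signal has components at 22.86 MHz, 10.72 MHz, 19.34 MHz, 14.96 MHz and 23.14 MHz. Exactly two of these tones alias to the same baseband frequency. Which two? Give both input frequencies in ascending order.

19.34 MHz, 23.14 MHz

fs/2 = 3.54 MHz.
22.86 MHz mod fs = 1.62 MHz.
1.62 MHz ≤ fs/2 = 3.54 MHz, appears at 1.62 MHz.
10.72 MHz mod fs = 3.64 MHz.
3.64 MHz > fs/2 = 3.54 MHz, folds to fs − 3.64 MHz = 3.44 MHz.
19.34 MHz mod fs = 5.18 MHz.
5.18 MHz > fs/2 = 3.54 MHz, folds to fs − 5.18 MHz = 1.9 MHz.
14.96 MHz mod fs = 0.8 MHz.
0.8 MHz ≤ fs/2 = 3.54 MHz, appears at 0.8 MHz.
23.14 MHz mod fs = 1.9 MHz.
1.9 MHz ≤ fs/2 = 3.54 MHz, appears at 1.9 MHz.
19.34 MHz and 23.14 MHz both map to 1.9 MHz.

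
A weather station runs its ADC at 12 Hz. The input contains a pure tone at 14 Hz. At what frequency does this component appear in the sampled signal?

2 Hz

14 Hz mod fs = 2 Hz.
2 Hz ≤ fs/2 = 6 Hz, appears at 2 Hz.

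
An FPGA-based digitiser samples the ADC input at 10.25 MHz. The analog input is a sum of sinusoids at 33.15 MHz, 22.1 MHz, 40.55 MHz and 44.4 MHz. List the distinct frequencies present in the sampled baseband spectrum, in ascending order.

fs/2 = 5.125 MHz.
33.15 MHz mod fs = 2.4 MHz.
2.4 MHz ≤ fs/2 = 5.125 MHz, appears at 2.4 MHz.
22.1 MHz mod fs = 1.6 MHz.
1.6 MHz ≤ fs/2 = 5.125 MHz, appears at 1.6 MHz.
40.55 MHz mod fs = 9.8 MHz.
9.8 MHz > fs/2 = 5.125 MHz, folds to fs − 9.8 MHz = 0.45 MHz.
44.4 MHz mod fs = 3.4 MHz.
3.4 MHz ≤ fs/2 = 5.125 MHz, appears at 3.4 MHz.
Distinct values: {0.45 MHz, 1.6 MHz, 2.4 MHz, 3.4 MHz}.

0.45 MHz, 1.6 MHz, 2.4 MHz, 3.4 MHz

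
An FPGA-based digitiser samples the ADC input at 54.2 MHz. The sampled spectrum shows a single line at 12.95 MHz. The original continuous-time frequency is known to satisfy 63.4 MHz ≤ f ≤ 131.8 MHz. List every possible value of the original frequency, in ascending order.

67.15 MHz, 95.45 MHz, 121.35 MHz

Frequencies that alias to 12.95 MHz are k·fs ± 12.95 MHz for integer k ≥ 0.
k=0: 12.95 MHz.
k=1: 41.25 MHz, 67.15 MHz.
k=2: 95.45 MHz, 121.35 MHz.
k=3: 149.65 MHz, 175.55 MHz.
Within [63.4 MHz, 131.8 MHz]: 67.15 MHz, 95.45 MHz, 121.35 MHz.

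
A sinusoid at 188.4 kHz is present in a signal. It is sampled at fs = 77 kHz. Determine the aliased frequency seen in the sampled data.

188.4 kHz mod fs = 34.4 kHz.
34.4 kHz ≤ fs/2 = 38.5 kHz, appears at 34.4 kHz.

34.4 kHz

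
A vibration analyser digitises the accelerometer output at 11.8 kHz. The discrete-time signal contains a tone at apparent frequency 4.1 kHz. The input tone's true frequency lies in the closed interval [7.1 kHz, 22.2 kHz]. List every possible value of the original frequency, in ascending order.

7.7 kHz, 15.9 kHz, 19.5 kHz

Frequencies that alias to 4.1 kHz are k·fs ± 4.1 kHz for integer k ≥ 0.
k=0: 4.1 kHz.
k=1: 7.7 kHz, 15.9 kHz.
k=2: 19.5 kHz, 27.7 kHz.
k=3: 31.3 kHz, 39.5 kHz.
Within [7.1 kHz, 22.2 kHz]: 7.7 kHz, 15.9 kHz, 19.5 kHz.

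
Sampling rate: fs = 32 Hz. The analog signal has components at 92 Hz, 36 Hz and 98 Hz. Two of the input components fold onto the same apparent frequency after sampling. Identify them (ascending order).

fs/2 = 16 Hz.
92 Hz mod fs = 28 Hz.
28 Hz > fs/2 = 16 Hz, folds to fs − 28 Hz = 4 Hz.
36 Hz mod fs = 4 Hz.
4 Hz ≤ fs/2 = 16 Hz, appears at 4 Hz.
98 Hz mod fs = 2 Hz.
2 Hz ≤ fs/2 = 16 Hz, appears at 2 Hz.
36 Hz and 92 Hz both map to 4 Hz.

36 Hz, 92 Hz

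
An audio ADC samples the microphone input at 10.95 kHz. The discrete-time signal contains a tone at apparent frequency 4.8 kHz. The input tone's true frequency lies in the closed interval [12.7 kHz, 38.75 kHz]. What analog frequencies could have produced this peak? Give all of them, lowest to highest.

15.75 kHz, 17.1 kHz, 26.7 kHz, 28.05 kHz, 37.65 kHz

Frequencies that alias to 4.8 kHz are k·fs ± 4.8 kHz for integer k ≥ 0.
k=0: 4.8 kHz.
k=1: 6.15 kHz, 15.75 kHz.
k=2: 17.1 kHz, 26.7 kHz.
k=3: 28.05 kHz, 37.65 kHz.
k=4: 39 kHz, 48.6 kHz.
Within [12.7 kHz, 38.75 kHz]: 15.75 kHz, 17.1 kHz, 26.7 kHz, 28.05 kHz, 37.65 kHz.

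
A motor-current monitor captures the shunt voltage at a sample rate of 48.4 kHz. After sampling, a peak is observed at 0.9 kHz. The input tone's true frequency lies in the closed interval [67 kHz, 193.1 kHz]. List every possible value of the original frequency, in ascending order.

Frequencies that alias to 0.9 kHz are k·fs ± 0.9 kHz for integer k ≥ 0.
k=0: 0.9 kHz.
k=1: 47.5 kHz, 49.3 kHz.
k=2: 95.9 kHz, 97.7 kHz.
k=3: 144.3 kHz, 146.1 kHz.
k=4: 192.7 kHz, 194.5 kHz.
k=5: 241.1 kHz, 242.9 kHz.
Within [67 kHz, 193.1 kHz]: 95.9 kHz, 97.7 kHz, 144.3 kHz, 146.1 kHz, 192.7 kHz.

95.9 kHz, 97.7 kHz, 144.3 kHz, 146.1 kHz, 192.7 kHz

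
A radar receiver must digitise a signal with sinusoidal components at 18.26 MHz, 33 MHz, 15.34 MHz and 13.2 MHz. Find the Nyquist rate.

Highest-frequency component: 33 MHz.
Nyquist rate = 2 × 33 MHz = 66 MHz.

66 MHz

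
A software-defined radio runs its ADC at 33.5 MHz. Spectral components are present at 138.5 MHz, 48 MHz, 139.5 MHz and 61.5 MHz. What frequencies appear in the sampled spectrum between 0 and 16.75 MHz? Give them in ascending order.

fs/2 = 16.75 MHz.
138.5 MHz mod fs = 4.5 MHz.
4.5 MHz ≤ fs/2 = 16.75 MHz, appears at 4.5 MHz.
48 MHz mod fs = 14.5 MHz.
14.5 MHz ≤ fs/2 = 16.75 MHz, appears at 14.5 MHz.
139.5 MHz mod fs = 5.5 MHz.
5.5 MHz ≤ fs/2 = 16.75 MHz, appears at 5.5 MHz.
61.5 MHz mod fs = 28 MHz.
28 MHz > fs/2 = 16.75 MHz, folds to fs − 28 MHz = 5.5 MHz.
Distinct values: {4.5 MHz, 5.5 MHz, 14.5 MHz}.

4.5 MHz, 5.5 MHz, 14.5 MHz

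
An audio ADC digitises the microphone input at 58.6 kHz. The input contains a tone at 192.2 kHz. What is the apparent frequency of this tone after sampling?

16.4 kHz

192.2 kHz mod fs = 16.4 kHz.
16.4 kHz ≤ fs/2 = 29.3 kHz, appears at 16.4 kHz.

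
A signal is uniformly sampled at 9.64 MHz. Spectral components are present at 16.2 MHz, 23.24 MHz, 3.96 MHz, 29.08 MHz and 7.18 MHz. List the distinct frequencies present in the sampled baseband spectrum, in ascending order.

0.16 MHz, 2.46 MHz, 3.08 MHz, 3.96 MHz

fs/2 = 4.82 MHz.
16.2 MHz mod fs = 6.56 MHz.
6.56 MHz > fs/2 = 4.82 MHz, folds to fs − 6.56 MHz = 3.08 MHz.
23.24 MHz mod fs = 3.96 MHz.
3.96 MHz ≤ fs/2 = 4.82 MHz, appears at 3.96 MHz.
3.96 MHz ≤ fs/2 = 4.82 MHz, passes unchanged.
29.08 MHz mod fs = 0.16 MHz.
0.16 MHz ≤ fs/2 = 4.82 MHz, appears at 0.16 MHz.
7.18 MHz > fs/2 = 4.82 MHz, folds to fs − 7.18 MHz = 2.46 MHz.
Distinct values: {0.16 MHz, 2.46 MHz, 3.08 MHz, 3.96 MHz}.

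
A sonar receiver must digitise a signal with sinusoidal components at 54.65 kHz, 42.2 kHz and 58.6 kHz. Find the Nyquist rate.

Highest-frequency component: 58.6 kHz.
Nyquist rate = 2 × 58.6 kHz = 117.2 kHz.

117.2 kHz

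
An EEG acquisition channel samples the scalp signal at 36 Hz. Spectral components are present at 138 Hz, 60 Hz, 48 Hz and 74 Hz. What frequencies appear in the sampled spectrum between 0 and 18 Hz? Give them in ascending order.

fs/2 = 18 Hz.
138 Hz mod fs = 30 Hz.
30 Hz > fs/2 = 18 Hz, folds to fs − 30 Hz = 6 Hz.
60 Hz mod fs = 24 Hz.
24 Hz > fs/2 = 18 Hz, folds to fs − 24 Hz = 12 Hz.
48 Hz mod fs = 12 Hz.
12 Hz ≤ fs/2 = 18 Hz, appears at 12 Hz.
74 Hz mod fs = 2 Hz.
2 Hz ≤ fs/2 = 18 Hz, appears at 2 Hz.
Distinct values: {2 Hz, 6 Hz, 12 Hz}.

2 Hz, 6 Hz, 12 Hz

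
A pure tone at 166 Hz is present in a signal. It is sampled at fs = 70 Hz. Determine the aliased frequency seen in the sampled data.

166 Hz mod fs = 26 Hz.
26 Hz ≤ fs/2 = 35 Hz, appears at 26 Hz.

26 Hz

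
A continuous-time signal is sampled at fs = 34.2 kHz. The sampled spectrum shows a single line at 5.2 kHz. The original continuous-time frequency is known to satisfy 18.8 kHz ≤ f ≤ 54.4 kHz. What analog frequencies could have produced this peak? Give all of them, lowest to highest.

29 kHz, 39.4 kHz

Frequencies that alias to 5.2 kHz are k·fs ± 5.2 kHz for integer k ≥ 0.
k=0: 5.2 kHz.
k=1: 29 kHz, 39.4 kHz.
k=2: 63.2 kHz, 73.6 kHz.
Within [18.8 kHz, 54.4 kHz]: 29 kHz, 39.4 kHz.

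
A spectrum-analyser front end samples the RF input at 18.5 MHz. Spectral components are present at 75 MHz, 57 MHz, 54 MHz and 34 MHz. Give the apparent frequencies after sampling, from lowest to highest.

fs/2 = 9.25 MHz.
75 MHz mod fs = 1 MHz.
1 MHz ≤ fs/2 = 9.25 MHz, appears at 1 MHz.
57 MHz mod fs = 1.5 MHz.
1.5 MHz ≤ fs/2 = 9.25 MHz, appears at 1.5 MHz.
54 MHz mod fs = 17 MHz.
17 MHz > fs/2 = 9.25 MHz, folds to fs − 17 MHz = 1.5 MHz.
34 MHz mod fs = 15.5 MHz.
15.5 MHz > fs/2 = 9.25 MHz, folds to fs − 15.5 MHz = 3 MHz.
Distinct values: {1 MHz, 1.5 MHz, 3 MHz}.

1 MHz, 1.5 MHz, 3 MHz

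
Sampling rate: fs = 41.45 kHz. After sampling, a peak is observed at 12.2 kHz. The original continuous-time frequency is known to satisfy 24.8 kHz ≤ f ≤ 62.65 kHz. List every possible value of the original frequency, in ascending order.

29.25 kHz, 53.65 kHz

Frequencies that alias to 12.2 kHz are k·fs ± 12.2 kHz for integer k ≥ 0.
k=0: 12.2 kHz.
k=1: 29.25 kHz, 53.65 kHz.
k=2: 70.7 kHz, 95.1 kHz.
Within [24.8 kHz, 62.65 kHz]: 29.25 kHz, 53.65 kHz.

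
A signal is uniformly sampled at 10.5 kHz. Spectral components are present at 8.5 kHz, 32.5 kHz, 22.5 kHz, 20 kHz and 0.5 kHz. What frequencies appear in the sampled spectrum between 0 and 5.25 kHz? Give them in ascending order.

fs/2 = 5.25 kHz.
8.5 kHz > fs/2 = 5.25 kHz, folds to fs − 8.5 kHz = 2 kHz.
32.5 kHz mod fs = 1 kHz.
1 kHz ≤ fs/2 = 5.25 kHz, appears at 1 kHz.
22.5 kHz mod fs = 1.5 kHz.
1.5 kHz ≤ fs/2 = 5.25 kHz, appears at 1.5 kHz.
20 kHz mod fs = 9.5 kHz.
9.5 kHz > fs/2 = 5.25 kHz, folds to fs − 9.5 kHz = 1 kHz.
0.5 kHz ≤ fs/2 = 5.25 kHz, passes unchanged.
Distinct values: {0.5 kHz, 1 kHz, 1.5 kHz, 2 kHz}.

0.5 kHz, 1 kHz, 1.5 kHz, 2 kHz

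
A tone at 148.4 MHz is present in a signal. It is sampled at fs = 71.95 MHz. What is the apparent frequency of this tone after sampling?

148.4 MHz mod fs = 4.5 MHz.
4.5 MHz ≤ fs/2 = 35.975 MHz, appears at 4.5 MHz.

4.5 MHz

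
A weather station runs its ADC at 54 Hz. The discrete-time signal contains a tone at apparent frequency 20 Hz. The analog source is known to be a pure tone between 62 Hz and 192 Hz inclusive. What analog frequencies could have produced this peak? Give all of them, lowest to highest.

Frequencies that alias to 20 Hz are k·fs ± 20 Hz for integer k ≥ 0.
k=0: 20 Hz.
k=1: 34 Hz, 74 Hz.
k=2: 88 Hz, 128 Hz.
k=3: 142 Hz, 182 Hz.
k=4: 196 Hz, 236 Hz.
Within [62 Hz, 192 Hz]: 74 Hz, 88 Hz, 128 Hz, 142 Hz, 182 Hz.

74 Hz, 88 Hz, 128 Hz, 142 Hz, 182 Hz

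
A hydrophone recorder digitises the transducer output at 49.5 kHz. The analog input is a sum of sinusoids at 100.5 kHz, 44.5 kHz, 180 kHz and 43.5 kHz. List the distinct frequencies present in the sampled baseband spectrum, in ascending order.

fs/2 = 24.75 kHz.
100.5 kHz mod fs = 1.5 kHz.
1.5 kHz ≤ fs/2 = 24.75 kHz, appears at 1.5 kHz.
44.5 kHz > fs/2 = 24.75 kHz, folds to fs − 44.5 kHz = 5 kHz.
180 kHz mod fs = 31.5 kHz.
31.5 kHz > fs/2 = 24.75 kHz, folds to fs − 31.5 kHz = 18 kHz.
43.5 kHz > fs/2 = 24.75 kHz, folds to fs − 43.5 kHz = 6 kHz.
Distinct values: {1.5 kHz, 5 kHz, 6 kHz, 18 kHz}.

1.5 kHz, 5 kHz, 6 kHz, 18 kHz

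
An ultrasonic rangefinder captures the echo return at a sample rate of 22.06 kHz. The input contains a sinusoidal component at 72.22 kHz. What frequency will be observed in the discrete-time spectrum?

72.22 kHz mod fs = 6.04 kHz.
6.04 kHz ≤ fs/2 = 11.03 kHz, appears at 6.04 kHz.

6.04 kHz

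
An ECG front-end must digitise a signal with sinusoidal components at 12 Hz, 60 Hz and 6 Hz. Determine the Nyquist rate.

Highest-frequency component: 60 Hz.
Nyquist rate = 2 × 60 Hz = 120 Hz.

120 Hz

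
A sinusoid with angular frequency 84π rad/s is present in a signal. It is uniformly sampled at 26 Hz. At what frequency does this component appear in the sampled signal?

ω = 84π rad/s → f = ω/(2π) = 42 Hz.
42 Hz mod fs = 16 Hz.
16 Hz > fs/2 = 13 Hz, folds to fs − 16 Hz = 10 Hz.

10 Hz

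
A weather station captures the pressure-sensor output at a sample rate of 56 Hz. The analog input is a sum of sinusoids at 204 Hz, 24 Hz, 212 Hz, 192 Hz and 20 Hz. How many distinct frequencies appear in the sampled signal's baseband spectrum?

fs/2 = 28 Hz.
204 Hz mod fs = 36 Hz.
36 Hz > fs/2 = 28 Hz, folds to fs − 36 Hz = 20 Hz.
24 Hz ≤ fs/2 = 28 Hz, passes unchanged.
212 Hz mod fs = 44 Hz.
44 Hz > fs/2 = 28 Hz, folds to fs − 44 Hz = 12 Hz.
192 Hz mod fs = 24 Hz.
24 Hz ≤ fs/2 = 28 Hz, appears at 24 Hz.
20 Hz ≤ fs/2 = 28 Hz, passes unchanged.
Distinct values: {12 Hz, 20 Hz, 24 Hz} → 3.

3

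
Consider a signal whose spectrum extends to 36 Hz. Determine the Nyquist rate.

Nyquist rate = 2 × 36 Hz = 72 Hz.

72 Hz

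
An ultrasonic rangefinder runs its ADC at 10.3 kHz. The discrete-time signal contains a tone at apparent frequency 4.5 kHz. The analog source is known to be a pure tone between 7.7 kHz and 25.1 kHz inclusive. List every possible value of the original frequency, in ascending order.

14.8 kHz, 16.1 kHz, 25.1 kHz

Frequencies that alias to 4.5 kHz are k·fs ± 4.5 kHz for integer k ≥ 0.
k=0: 4.5 kHz.
k=1: 5.8 kHz, 14.8 kHz.
k=2: 16.1 kHz, 25.1 kHz.
k=3: 26.4 kHz, 35.4 kHz.
Within [7.7 kHz, 25.1 kHz]: 14.8 kHz, 16.1 kHz, 25.1 kHz.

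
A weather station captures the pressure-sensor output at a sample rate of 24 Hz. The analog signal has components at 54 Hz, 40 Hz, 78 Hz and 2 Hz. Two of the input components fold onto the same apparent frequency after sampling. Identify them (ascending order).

fs/2 = 12 Hz.
54 Hz mod fs = 6 Hz.
6 Hz ≤ fs/2 = 12 Hz, appears at 6 Hz.
40 Hz mod fs = 16 Hz.
16 Hz > fs/2 = 12 Hz, folds to fs − 16 Hz = 8 Hz.
78 Hz mod fs = 6 Hz.
6 Hz ≤ fs/2 = 12 Hz, appears at 6 Hz.
2 Hz ≤ fs/2 = 12 Hz, passes unchanged.
54 Hz and 78 Hz both map to 6 Hz.

54 Hz, 78 Hz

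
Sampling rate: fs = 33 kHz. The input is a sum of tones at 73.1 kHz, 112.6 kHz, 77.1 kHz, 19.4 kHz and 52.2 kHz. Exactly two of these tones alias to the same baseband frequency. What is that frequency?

fs/2 = 16.5 kHz.
73.1 kHz mod fs = 7.1 kHz.
7.1 kHz ≤ fs/2 = 16.5 kHz, appears at 7.1 kHz.
112.6 kHz mod fs = 13.6 kHz.
13.6 kHz ≤ fs/2 = 16.5 kHz, appears at 13.6 kHz.
77.1 kHz mod fs = 11.1 kHz.
11.1 kHz ≤ fs/2 = 16.5 kHz, appears at 11.1 kHz.
19.4 kHz > fs/2 = 16.5 kHz, folds to fs − 19.4 kHz = 13.6 kHz.
52.2 kHz mod fs = 19.2 kHz.
19.2 kHz > fs/2 = 16.5 kHz, folds to fs − 19.2 kHz = 13.8 kHz.
19.4 kHz and 112.6 kHz both map to 13.6 kHz.

13.6 kHz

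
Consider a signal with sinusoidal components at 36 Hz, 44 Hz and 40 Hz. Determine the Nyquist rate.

Highest-frequency component: 44 Hz.
Nyquist rate = 2 × 44 Hz = 88 Hz.

88 Hz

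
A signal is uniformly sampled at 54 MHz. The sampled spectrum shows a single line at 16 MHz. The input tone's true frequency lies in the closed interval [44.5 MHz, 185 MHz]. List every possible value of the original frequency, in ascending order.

Frequencies that alias to 16 MHz are k·fs ± 16 MHz for integer k ≥ 0.
k=0: 16 MHz.
k=1: 38 MHz, 70 MHz.
k=2: 92 MHz, 124 MHz.
k=3: 146 MHz, 178 MHz.
k=4: 200 MHz, 232 MHz.
Within [44.5 MHz, 185 MHz]: 70 MHz, 92 MHz, 124 MHz, 146 MHz, 178 MHz.

70 MHz, 92 MHz, 124 MHz, 146 MHz, 178 MHz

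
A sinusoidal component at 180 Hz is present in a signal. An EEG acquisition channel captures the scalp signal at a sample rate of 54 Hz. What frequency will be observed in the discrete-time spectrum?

18 Hz

180 Hz mod fs = 18 Hz.
18 Hz ≤ fs/2 = 27 Hz, appears at 18 Hz.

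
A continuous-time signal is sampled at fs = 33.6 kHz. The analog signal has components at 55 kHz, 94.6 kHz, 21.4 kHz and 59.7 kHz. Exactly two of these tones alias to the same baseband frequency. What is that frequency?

fs/2 = 16.8 kHz.
55 kHz mod fs = 21.4 kHz.
21.4 kHz > fs/2 = 16.8 kHz, folds to fs − 21.4 kHz = 12.2 kHz.
94.6 kHz mod fs = 27.4 kHz.
27.4 kHz > fs/2 = 16.8 kHz, folds to fs − 27.4 kHz = 6.2 kHz.
21.4 kHz > fs/2 = 16.8 kHz, folds to fs − 21.4 kHz = 12.2 kHz.
59.7 kHz mod fs = 26.1 kHz.
26.1 kHz > fs/2 = 16.8 kHz, folds to fs − 26.1 kHz = 7.5 kHz.
21.4 kHz and 55 kHz both map to 12.2 kHz.

12.2 kHz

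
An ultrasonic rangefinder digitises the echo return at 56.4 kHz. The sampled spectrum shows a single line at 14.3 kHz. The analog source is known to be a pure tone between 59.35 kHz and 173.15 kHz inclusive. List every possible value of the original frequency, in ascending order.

Frequencies that alias to 14.3 kHz are k·fs ± 14.3 kHz for integer k ≥ 0.
k=0: 14.3 kHz.
k=1: 42.1 kHz, 70.7 kHz.
k=2: 98.5 kHz, 127.1 kHz.
k=3: 154.9 kHz, 183.5 kHz.
k=4: 211.3 kHz, 239.9 kHz.
Within [59.35 kHz, 173.15 kHz]: 70.7 kHz, 98.5 kHz, 127.1 kHz, 154.9 kHz.

70.7 kHz, 98.5 kHz, 127.1 kHz, 154.9 kHz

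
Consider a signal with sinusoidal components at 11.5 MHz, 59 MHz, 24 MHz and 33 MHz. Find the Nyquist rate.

Highest-frequency component: 59 MHz.
Nyquist rate = 2 × 59 MHz = 118 MHz.

118 MHz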